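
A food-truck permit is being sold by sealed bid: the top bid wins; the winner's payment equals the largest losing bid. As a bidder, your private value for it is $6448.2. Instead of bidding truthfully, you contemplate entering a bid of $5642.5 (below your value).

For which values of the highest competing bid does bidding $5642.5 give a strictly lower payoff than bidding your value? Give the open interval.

If the competing bid is below $5642.5, both bids win at the same price — no difference.
If it is above $6448.2, both bids lose — no difference.
If it lies strictly between $5642.5 and $6448.2, bidding your value wins at a price below your value (positive payoff) while bidding $5642.5 loses (payoff 0).
So the deviation strictly hurts on the open interval ($5642.5, $6448.2).
Truthful bidding weakly dominates here: raising your bid can only win items priced above your value, and lowering it can only forfeit items priced below.

($5642.5, $6448.2)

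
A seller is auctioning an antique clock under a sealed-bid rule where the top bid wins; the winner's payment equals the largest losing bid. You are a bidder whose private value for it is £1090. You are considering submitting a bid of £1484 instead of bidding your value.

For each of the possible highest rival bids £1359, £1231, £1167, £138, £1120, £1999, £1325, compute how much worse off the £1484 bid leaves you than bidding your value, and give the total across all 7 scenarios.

£752

The deviation costs you only when the competing bid falls strictly between £1090 and £1484; elsewhere both bids give the same outcome.
£1359: truthful payoff £0, deviation payoff −£269 → loss £269.
£1231: truthful payoff £0, deviation payoff −£141 → loss £141.
£1167: truthful payoff £0, deviation payoff −£77 → loss £77.
£138: outcomes coincide → loss £0.
£1120: truthful payoff £0, deviation payoff −£30 → loss £30.
£1999: outcomes coincide → loss £0.
£1325: truthful payoff £0, deviation payoff −£235 → loss £235.
Total loss = £269 + £141 + £77 + £30 + £235 = £752.
Because the price is fixed by the runner-up's bid, deviating from your value can only change a good outcome into a bad one — never the reverse.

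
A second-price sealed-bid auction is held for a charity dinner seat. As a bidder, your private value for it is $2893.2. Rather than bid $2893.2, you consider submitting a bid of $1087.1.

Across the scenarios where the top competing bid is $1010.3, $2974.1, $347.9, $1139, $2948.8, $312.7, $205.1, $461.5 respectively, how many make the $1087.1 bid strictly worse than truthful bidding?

1

The deviation hurts exactly when the highest competing bid lies strictly between $1087.1 and $2893.2 — underbidding then forfeits a profitable win.
$1010.3: below both → same outcome either way.
$2974.1: above both → same outcome either way.
$347.9: below both → same outcome either way.
$1139: inside the interval → strictly worse (loss $1754.2).
$2948.8: above both → same outcome either way.
$312.7: below both → same outcome either way.
$205.1: below both → same outcome either way.
$461.5: below both → same outcome either way.
Count: 1.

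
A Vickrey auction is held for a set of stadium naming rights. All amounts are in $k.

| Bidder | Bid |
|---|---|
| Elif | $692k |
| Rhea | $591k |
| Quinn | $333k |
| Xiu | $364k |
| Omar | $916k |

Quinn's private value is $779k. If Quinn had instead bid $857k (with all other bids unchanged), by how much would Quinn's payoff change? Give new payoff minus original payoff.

The highest bid among the other bidders is $916k; Quinn's bid doesn't change that.
Original bid $333k: Quinn is not highest (top rival bid is $916k); payoff $0k.
Alternative bid $857k: Quinn is not highest (top rival bid is $916k); payoff $0k.
Change in payoff = $0k − ($0k) = $0k.

$0k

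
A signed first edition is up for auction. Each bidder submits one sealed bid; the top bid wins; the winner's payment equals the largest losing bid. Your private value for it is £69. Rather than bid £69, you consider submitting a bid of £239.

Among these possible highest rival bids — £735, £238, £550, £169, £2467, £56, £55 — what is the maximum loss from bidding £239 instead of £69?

£735: same outcome either way → loss £0.
£238: truthful gives £0, deviation gives −£169 → loss £169.
£550: same outcome either way → loss £0.
£169: truthful gives £0, deviation gives −£100 → loss £100.
£2467: same outcome either way → loss £0.
£56: same outcome either way → loss £0.
£55: same outcome either way → loss £0.
Maximum loss: £169.

£169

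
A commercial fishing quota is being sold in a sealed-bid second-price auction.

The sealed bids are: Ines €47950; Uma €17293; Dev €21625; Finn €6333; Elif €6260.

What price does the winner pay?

€21625

Highest bid: Ines at €47950, so Ines wins.
Second-highest bid: Dev at €21625 — that is the price the winner pays.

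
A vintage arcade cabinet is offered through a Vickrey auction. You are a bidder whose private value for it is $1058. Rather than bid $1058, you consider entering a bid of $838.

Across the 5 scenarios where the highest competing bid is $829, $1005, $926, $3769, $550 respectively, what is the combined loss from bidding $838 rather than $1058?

$185

The deviation costs you only when the competing bid falls strictly between $838 and $1058; elsewhere both bids give the same outcome.
$829: outcomes coincide → loss $0.
$1005: truthful payoff $53, deviation payoff $0 → loss $53.
$926: truthful payoff $132, deviation payoff $0 → loss $132.
$3769: outcomes coincide → loss $0.
$550: outcomes coincide → loss $0.
Total loss = $53 + $132 = $185.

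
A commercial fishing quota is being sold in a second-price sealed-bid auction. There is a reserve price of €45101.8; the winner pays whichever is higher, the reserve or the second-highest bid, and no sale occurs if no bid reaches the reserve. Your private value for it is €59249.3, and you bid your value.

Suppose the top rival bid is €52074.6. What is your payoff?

Your bid €59249.3 is the highest and exceeds the reserve.
Price = max(second-highest bid, reserve) = max(€52074.6, €45101.8) = €52074.6.
Payoff = €59249.3 − €52074.6 = €7174.7.

€7174.7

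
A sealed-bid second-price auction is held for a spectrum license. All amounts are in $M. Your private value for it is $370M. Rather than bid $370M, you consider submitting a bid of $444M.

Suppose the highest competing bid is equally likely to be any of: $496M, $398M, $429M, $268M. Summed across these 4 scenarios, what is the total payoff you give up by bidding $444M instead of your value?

$87M

The deviation costs you only when the competing bid falls strictly between $370M and $444M; elsewhere both bids give the same outcome.
$496M: outcomes coincide → loss $0M.
$398M: truthful payoff $0M, deviation payoff −$28M → loss $28M.
$429M: truthful payoff $0M, deviation payoff −$59M → loss $59M.
$268M: outcomes coincide → loss $0M.
Total loss = $28M + $59M = $87M.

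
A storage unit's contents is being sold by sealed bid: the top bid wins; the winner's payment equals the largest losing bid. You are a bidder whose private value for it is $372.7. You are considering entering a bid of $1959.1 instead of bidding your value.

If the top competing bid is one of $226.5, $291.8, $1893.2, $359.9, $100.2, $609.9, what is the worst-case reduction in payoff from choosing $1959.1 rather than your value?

$1520.5

$226.5: same outcome either way → loss $0.
$291.8: same outcome either way → loss $0.
$1893.2: truthful gives $0, deviation gives −$1520.5 → loss $1520.5.
$359.9: same outcome either way → loss $0.
$100.2: same outcome either way → loss $0.
$609.9: truthful gives $0, deviation gives −$237.2 → loss $237.2.
Maximum loss: $1520.5.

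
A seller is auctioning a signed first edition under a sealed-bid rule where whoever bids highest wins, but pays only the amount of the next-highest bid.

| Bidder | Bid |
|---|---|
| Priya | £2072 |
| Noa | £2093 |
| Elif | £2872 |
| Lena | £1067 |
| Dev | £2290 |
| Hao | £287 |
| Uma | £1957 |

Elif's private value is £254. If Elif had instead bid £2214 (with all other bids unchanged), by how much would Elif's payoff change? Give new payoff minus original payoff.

The highest bid among the other bidders is £2290; Elif's bid doesn't change that.
Original bid £2872: Elif is highest, pays the top rival bid £2290; payoff £254 − £2290 = −£2036.
Alternative bid £2214: Elif is not highest (top rival bid is £2290); payoff £0.
Change in payoff = £0 − (−£2036) = £2036.

£2036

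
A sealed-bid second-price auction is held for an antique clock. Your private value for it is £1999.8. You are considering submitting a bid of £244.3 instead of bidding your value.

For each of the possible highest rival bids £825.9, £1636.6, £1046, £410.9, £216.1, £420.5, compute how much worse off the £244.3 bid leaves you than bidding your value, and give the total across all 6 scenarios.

The deviation costs you only when the competing bid falls strictly between £244.3 and £1999.8; elsewhere both bids give the same outcome.
£825.9: truthful payoff £1173.9, deviation payoff £0 → loss £1173.9.
£1636.6: truthful payoff £363.2, deviation payoff £0 → loss £363.2.
£1046: truthful payoff £953.8, deviation payoff £0 → loss £953.8.
£410.9: truthful payoff £1588.9, deviation payoff £0 → loss £1588.9.
£216.1: outcomes coincide → loss £0.
£420.5: truthful payoff £1579.3, deviation payoff £0 → loss £1579.3.
Total loss = £1173.9 + £363.2 + £953.8 + £1588.9 + £1579.3 = £5659.1.

£5659.1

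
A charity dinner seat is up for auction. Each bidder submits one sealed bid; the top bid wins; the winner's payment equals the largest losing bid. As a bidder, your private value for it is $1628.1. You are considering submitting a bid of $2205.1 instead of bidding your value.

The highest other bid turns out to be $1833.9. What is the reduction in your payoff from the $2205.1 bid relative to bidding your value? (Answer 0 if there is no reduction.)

Bidding your value $1628.1: you lose (since $1628.1 < $1833.9). Payoff $0.
Bidding $2205.1: you win and pay $1833.9. Payoff $1628.1 − $1833.9 = −$205.8.
The competing bid $1833.9 lies between your value and your inflated bid, so overbidding wins an item priced above your value.
Loss from deviating = $0 − (−$205.8) = $205.8.
Truthful bidding weakly dominates here: raising your bid can only win items priced above your value, and lowering it can only forfeit items priced below.

$205.8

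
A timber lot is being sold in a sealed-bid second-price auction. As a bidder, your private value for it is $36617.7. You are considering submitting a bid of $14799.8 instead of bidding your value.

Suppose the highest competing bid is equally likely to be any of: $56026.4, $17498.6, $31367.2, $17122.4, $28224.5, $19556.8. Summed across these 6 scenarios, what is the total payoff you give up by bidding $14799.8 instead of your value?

The deviation costs you only when the competing bid falls strictly between $14799.8 and $36617.7; elsewhere both bids give the same outcome.
$56026.4: outcomes coincide → loss $0.
$17498.6: truthful payoff $19119.1, deviation payoff $0 → loss $19119.1.
$31367.2: truthful payoff $5250.5, deviation payoff $0 → loss $5250.5.
$17122.4: truthful payoff $19495.3, deviation payoff $0 → loss $19495.3.
$28224.5: truthful payoff $8393.2, deviation payoff $0 → loss $8393.2.
$19556.8: truthful payoff $17060.9, deviation payoff $0 → loss $17060.9.
Total loss = $19119.1 + $5250.5 + $19495.3 + $8393.2 + $17060.9 = $69319.
Because the price is fixed by the runner-up's bid, deviating from your value can only change a good outcome into a bad one — never the reverse.

$69319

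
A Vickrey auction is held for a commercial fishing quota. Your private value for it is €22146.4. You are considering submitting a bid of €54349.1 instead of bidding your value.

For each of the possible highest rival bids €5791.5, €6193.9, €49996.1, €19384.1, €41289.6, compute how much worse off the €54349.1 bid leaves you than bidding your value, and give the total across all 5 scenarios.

€46992.9

The deviation costs you only when the competing bid falls strictly between €22146.4 and €54349.1; elsewhere both bids give the same outcome.
€5791.5: outcomes coincide → loss €0.
€6193.9: outcomes coincide → loss €0.
€49996.1: truthful payoff €0, deviation payoff −€27849.7 → loss €27849.7.
€19384.1: outcomes coincide → loss €0.
€41289.6: truthful payoff €0, deviation payoff −€19143.2 → loss €19143.2.
Total loss = €27849.7 + €19143.2 = €46992.9.
Because the price is fixed by the runner-up's bid, deviating from your value can only change a good outcome into a bad one — never the reverse.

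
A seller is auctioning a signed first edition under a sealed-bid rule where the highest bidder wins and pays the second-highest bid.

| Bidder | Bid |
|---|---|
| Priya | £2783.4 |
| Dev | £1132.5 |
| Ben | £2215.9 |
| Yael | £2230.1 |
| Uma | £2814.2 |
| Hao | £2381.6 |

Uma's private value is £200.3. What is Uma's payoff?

−£2583.1

Highest bid: Uma at £2814.2, so Uma wins.
Second-highest bid: Priya at £2783.4 — that is the price the winner pays.
Uma's payoff = value − price = £200.3 − £2783.4 = −£2583.1.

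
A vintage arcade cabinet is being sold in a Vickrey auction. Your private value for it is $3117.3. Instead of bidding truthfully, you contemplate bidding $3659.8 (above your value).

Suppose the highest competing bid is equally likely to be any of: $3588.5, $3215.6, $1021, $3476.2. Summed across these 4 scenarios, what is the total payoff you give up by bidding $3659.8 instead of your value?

$928.4

The deviation costs you only when the competing bid falls strictly between $3117.3 and $3659.8; elsewhere both bids give the same outcome.
$3588.5: truthful payoff $0, deviation payoff −$471.2 → loss $471.2.
$3215.6: truthful payoff $0, deviation payoff −$98.3 → loss $98.3.
$1021: outcomes coincide → loss $0.
$3476.2: truthful payoff $0, deviation payoff −$358.9 → loss $358.9.
Total loss = $471.2 + $98.3 + $358.9 = $928.4.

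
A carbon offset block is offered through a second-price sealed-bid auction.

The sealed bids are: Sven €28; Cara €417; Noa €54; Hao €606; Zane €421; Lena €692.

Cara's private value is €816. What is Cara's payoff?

€0

Highest bid: Lena at €692, so Lena wins.
Second-highest bid: Hao at €606 — that is the price the winner pays.
Cara did not win, so Cara pays nothing and receives nothing: payoff €0.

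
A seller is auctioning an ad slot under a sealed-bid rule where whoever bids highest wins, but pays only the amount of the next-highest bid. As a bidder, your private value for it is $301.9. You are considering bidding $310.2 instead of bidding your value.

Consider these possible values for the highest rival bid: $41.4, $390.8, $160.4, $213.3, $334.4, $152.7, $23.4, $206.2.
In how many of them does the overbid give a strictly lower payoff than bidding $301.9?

The deviation hurts exactly when the highest competing bid lies strictly between $301.9 and $310.2 — overbidding then wins at a price above your value.
$41.4: below both → same outcome either way.
$390.8: above both → same outcome either way.
$160.4: below both → same outcome either way.
$213.3: below both → same outcome either way.
$334.4: above both → same outcome either way.
$152.7: below both → same outcome either way.
$23.4: below both → same outcome either way.
$206.2: below both → same outcome either way.
Count: 0.

0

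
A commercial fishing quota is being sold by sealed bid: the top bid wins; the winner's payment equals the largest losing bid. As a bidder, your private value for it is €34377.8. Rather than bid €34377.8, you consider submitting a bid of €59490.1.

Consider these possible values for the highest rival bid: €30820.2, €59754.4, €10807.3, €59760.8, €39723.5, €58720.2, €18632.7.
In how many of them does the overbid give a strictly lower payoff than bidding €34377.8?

The deviation hurts exactly when the highest competing bid lies strictly between €34377.8 and €59490.1 — overbidding then wins at a price above your value.
€30820.2: below both → same outcome either way.
€59754.4: above both → same outcome either way.
€10807.3: below both → same outcome either way.
€59760.8: above both → same outcome either way.
€39723.5: inside the interval → strictly worse (loss €5345.7).
€58720.2: inside the interval → strictly worse (loss €24342.4).
€18632.7: below both → same outcome either way.
Count: 2.

2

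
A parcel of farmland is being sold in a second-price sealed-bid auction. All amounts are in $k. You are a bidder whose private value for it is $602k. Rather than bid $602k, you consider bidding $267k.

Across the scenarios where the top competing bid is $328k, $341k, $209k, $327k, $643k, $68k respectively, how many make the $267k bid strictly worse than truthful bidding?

3

The deviation hurts exactly when the highest competing bid lies strictly between $267k and $602k — underbidding then forfeits a profitable win.
$328k: inside the interval → strictly worse (loss $274k).
$341k: inside the interval → strictly worse (loss $261k).
$209k: below both → same outcome either way.
$327k: inside the interval → strictly worse (loss $275k).
$643k: above both → same outcome either way.
$68k: below both → same outcome either way.
Count: 3.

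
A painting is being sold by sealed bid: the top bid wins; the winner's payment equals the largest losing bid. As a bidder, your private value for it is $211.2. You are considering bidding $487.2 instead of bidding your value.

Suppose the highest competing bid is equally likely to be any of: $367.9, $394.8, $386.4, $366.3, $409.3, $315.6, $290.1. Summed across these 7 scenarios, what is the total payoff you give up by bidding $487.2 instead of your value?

The deviation costs you only when the competing bid falls strictly between $211.2 and $487.2; elsewhere both bids give the same outcome.
$367.9: truthful payoff $0, deviation payoff −$156.7 → loss $156.7.
$394.8: truthful payoff $0, deviation payoff −$183.6 → loss $183.6.
$386.4: truthful payoff $0, deviation payoff −$175.2 → loss $175.2.
$366.3: truthful payoff $0, deviation payoff −$155.1 → loss $155.1.
$409.3: truthful payoff $0, deviation payoff −$198.1 → loss $198.1.
$315.6: truthful payoff $0, deviation payoff −$104.4 → loss $104.4.
$290.1: truthful payoff $0, deviation payoff −$78.9 → loss $78.9.
Total loss = $156.7 + $183.6 + $175.2 + $155.1 + $198.1 + $104.4 + $78.9 = $1052.
In a second-price auction your bid sets only whether you win, not what you pay, so bidding your true value is weakly dominant.

$1052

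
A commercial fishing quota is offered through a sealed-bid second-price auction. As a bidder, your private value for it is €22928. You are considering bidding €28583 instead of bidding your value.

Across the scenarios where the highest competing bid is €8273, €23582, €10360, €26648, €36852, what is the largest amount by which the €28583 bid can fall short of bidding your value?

€8273: same outcome either way → loss €0.
€23582: truthful gives €0, deviation gives −€654 → loss €654.
€10360: same outcome either way → loss €0.
€26648: truthful gives €0, deviation gives −€3720 → loss €3720.
€36852: same outcome either way → loss €0.
Maximum loss: €3720.

€3720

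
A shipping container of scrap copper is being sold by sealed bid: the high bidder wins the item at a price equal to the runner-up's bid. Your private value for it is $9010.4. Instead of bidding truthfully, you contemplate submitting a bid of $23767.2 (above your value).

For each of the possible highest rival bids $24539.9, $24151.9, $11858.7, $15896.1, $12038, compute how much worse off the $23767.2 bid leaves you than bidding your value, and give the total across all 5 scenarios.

$12761.6

The deviation costs you only when the competing bid falls strictly between $9010.4 and $23767.2; elsewhere both bids give the same outcome.
$24539.9: outcomes coincide → loss $0.
$24151.9: outcomes coincide → loss $0.
$11858.7: truthful payoff $0, deviation payoff −$2848.3 → loss $2848.3.
$15896.1: truthful payoff $0, deviation payoff −$6885.7 → loss $6885.7.
$12038: truthful payoff $0, deviation payoff −$3027.6 → loss $3027.6.
Total loss = $2848.3 + $6885.7 + $3027.6 = $12761.6.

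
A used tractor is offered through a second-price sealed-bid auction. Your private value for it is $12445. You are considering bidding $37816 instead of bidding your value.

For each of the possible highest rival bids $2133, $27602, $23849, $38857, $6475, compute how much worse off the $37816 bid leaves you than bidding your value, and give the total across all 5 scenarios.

$26561

The deviation costs you only when the competing bid falls strictly between $12445 and $37816; elsewhere both bids give the same outcome.
$2133: outcomes coincide → loss $0.
$27602: truthful payoff $0, deviation payoff −$15157 → loss $15157.
$23849: truthful payoff $0, deviation payoff −$11404 → loss $11404.
$38857: outcomes coincide → loss $0.
$6475: outcomes coincide → loss $0.
Total loss = $15157 + $11404 = $26561.
Because the price is fixed by the runner-up's bid, deviating from your value can only change a good outcome into a bad one — never the reverse.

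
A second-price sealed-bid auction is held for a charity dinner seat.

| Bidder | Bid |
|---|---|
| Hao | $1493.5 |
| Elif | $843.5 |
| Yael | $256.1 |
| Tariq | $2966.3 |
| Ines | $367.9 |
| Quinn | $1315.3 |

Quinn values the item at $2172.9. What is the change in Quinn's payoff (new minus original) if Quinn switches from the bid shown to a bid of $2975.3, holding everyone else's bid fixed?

The highest bid among the other bidders is $2966.3; Quinn's bid doesn't change that.
Original bid $1315.3: Quinn is not highest (top rival bid is $2966.3); payoff $0.
Alternative bid $2975.3: Quinn is highest, pays the top rival bid $2966.3; payoff $2172.9 − $2966.3 = −$793.4.
Change in payoff = −$793.4 − ($0) = −$793.4.

−$793.4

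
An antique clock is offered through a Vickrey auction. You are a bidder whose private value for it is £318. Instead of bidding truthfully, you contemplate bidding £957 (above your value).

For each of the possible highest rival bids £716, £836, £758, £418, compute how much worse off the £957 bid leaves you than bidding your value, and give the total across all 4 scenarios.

£1456

The deviation costs you only when the competing bid falls strictly between £318 and £957; elsewhere both bids give the same outcome.
£716: truthful payoff £0, deviation payoff −£398 → loss £398.
£836: truthful payoff £0, deviation payoff −£518 → loss £518.
£758: truthful payoff £0, deviation payoff −£440 → loss £440.
£418: truthful payoff £0, deviation payoff −£100 → loss £100.
Total loss = £398 + £518 + £440 + £100 = £1456.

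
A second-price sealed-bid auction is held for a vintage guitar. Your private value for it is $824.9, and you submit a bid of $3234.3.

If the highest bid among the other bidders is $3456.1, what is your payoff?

$0

Your bid $3234.3 is below the highest competing bid $3456.1, so you lose.
A losing bidder pays nothing and receives nothing: payoff = $0.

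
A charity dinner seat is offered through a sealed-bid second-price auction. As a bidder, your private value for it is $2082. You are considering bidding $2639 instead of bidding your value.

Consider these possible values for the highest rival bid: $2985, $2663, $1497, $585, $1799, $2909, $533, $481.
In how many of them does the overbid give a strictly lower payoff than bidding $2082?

The deviation hurts exactly when the highest competing bid lies strictly between $2082 and $2639 — overbidding then wins at a price above your value.
$2985: above both → same outcome either way.
$2663: above both → same outcome either way.
$1497: below both → same outcome either way.
$585: below both → same outcome either way.
$1799: below both → same outcome either way.
$2909: above both → same outcome either way.
$533: below both → same outcome either way.
$481: below both → same outcome either way.
Count: 0.

0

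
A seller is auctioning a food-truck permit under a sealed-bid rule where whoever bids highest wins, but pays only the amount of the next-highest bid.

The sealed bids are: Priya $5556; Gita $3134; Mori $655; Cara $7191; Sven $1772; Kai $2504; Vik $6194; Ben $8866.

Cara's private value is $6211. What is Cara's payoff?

$0

Highest bid: Ben at $8866, so Ben wins.
Second-highest bid: Cara at $7191 — that is the price the winner pays.
Cara did not win, so Cara pays nothing and receives nothing: payoff $0.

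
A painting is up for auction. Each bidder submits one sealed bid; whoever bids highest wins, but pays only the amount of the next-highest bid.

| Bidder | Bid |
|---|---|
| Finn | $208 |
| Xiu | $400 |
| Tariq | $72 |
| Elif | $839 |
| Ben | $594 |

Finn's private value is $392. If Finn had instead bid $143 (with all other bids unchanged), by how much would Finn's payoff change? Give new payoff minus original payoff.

$0

The highest bid among the other bidders is $839; Finn's bid doesn't change that.
Original bid $208: Finn is not highest (top rival bid is $839); payoff $0.
Alternative bid $143: Finn is not highest (top rival bid is $839); payoff $0.
Change in payoff = $0 − ($0) = $0.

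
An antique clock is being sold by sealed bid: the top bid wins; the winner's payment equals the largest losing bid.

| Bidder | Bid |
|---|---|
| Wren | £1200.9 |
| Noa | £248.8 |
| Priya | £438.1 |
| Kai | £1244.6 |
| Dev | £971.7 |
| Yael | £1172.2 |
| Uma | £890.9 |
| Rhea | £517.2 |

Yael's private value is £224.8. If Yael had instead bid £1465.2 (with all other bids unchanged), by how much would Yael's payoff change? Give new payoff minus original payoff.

−£1019.8

The highest bid among the other bidders is £1244.6; Yael's bid doesn't change that.
Original bid £1172.2: Yael is not highest (top rival bid is £1244.6); payoff £0.
Alternative bid £1465.2: Yael is highest, pays the top rival bid £1244.6; payoff £224.8 − £1244.6 = −£1019.8.
Change in payoff = −£1019.8 − (£0) = −£1019.8.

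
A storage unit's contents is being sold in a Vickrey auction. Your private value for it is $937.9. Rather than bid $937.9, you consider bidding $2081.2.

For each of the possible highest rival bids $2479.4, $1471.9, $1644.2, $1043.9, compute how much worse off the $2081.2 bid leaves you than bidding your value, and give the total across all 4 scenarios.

$1346.3

The deviation costs you only when the competing bid falls strictly between $937.9 and $2081.2; elsewhere both bids give the same outcome.
$2479.4: outcomes coincide → loss $0.
$1471.9: truthful payoff $0, deviation payoff −$534 → loss $534.
$1644.2: truthful payoff $0, deviation payoff −$706.3 → loss $706.3.
$1043.9: truthful payoff $0, deviation payoff −$106 → loss $106.
Total loss = $534 + $706.3 + $106 = $1346.3.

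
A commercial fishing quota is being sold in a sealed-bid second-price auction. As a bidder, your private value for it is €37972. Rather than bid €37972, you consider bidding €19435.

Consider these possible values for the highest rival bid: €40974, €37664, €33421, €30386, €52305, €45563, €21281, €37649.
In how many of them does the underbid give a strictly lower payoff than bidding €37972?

5

The deviation hurts exactly when the highest competing bid lies strictly between €19435 and €37972 — underbidding then forfeits a profitable win.
€40974: above both → same outcome either way.
€37664: inside the interval → strictly worse (loss €308).
€33421: inside the interval → strictly worse (loss €4551).
€30386: inside the interval → strictly worse (loss €7586).
€52305: above both → same outcome either way.
€45563: above both → same outcome either way.
€21281: inside the interval → strictly worse (loss €16691).
€37649: inside the interval → strictly worse (loss €323).
Count: 5.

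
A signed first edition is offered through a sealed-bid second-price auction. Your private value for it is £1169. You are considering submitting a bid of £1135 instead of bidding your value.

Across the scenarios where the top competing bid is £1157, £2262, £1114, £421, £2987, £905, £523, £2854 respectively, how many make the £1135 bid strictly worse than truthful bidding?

The deviation hurts exactly when the highest competing bid lies strictly between £1135 and £1169 — underbidding then forfeits a profitable win.
£1157: inside the interval → strictly worse (loss £12).
£2262: above both → same outcome either way.
£1114: below both → same outcome either way.
£421: below both → same outcome either way.
£2987: above both → same outcome either way.
£905: below both → same outcome either way.
£523: below both → same outcome either way.
£2854: above both → same outcome either way.
Count: 1.

1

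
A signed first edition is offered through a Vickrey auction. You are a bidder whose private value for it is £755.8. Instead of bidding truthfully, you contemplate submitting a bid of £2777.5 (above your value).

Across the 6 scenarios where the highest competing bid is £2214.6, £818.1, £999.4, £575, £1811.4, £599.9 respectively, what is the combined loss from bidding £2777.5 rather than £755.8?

£2820.3

The deviation costs you only when the competing bid falls strictly between £755.8 and £2777.5; elsewhere both bids give the same outcome.
£2214.6: truthful payoff £0, deviation payoff −£1458.8 → loss £1458.8.
£818.1: truthful payoff £0, deviation payoff −£62.3 → loss £62.3.
£999.4: truthful payoff £0, deviation payoff −£243.6 → loss £243.6.
£575: outcomes coincide → loss £0.
£1811.4: truthful payoff £0, deviation payoff −£1055.6 → loss £1055.6.
£599.9: outcomes coincide → loss £0.
Total loss = £1458.8 + £62.3 + £243.6 + £1055.6 = £2820.3.
In a second-price auction your bid sets only whether you win, not what you pay, so bidding your true value is weakly dominant.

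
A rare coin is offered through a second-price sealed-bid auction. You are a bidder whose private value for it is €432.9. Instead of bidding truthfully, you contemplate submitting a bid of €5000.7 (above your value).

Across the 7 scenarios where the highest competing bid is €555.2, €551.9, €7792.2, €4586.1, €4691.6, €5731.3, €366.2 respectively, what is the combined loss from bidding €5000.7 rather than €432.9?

The deviation costs you only when the competing bid falls strictly between €432.9 and €5000.7; elsewhere both bids give the same outcome.
€555.2: truthful payoff €0, deviation payoff −€122.3 → loss €122.3.
€551.9: truthful payoff €0, deviation payoff −€119 → loss €119.
€7792.2: outcomes coincide → loss €0.
€4586.1: truthful payoff €0, deviation payoff −€4153.2 → loss €4153.2.
€4691.6: truthful payoff €0, deviation payoff −€4258.7 → loss €4258.7.
€5731.3: outcomes coincide → loss €0.
€366.2: outcomes coincide → loss €0.
Total loss = €122.3 + €119 + €4153.2 + €4258.7 = €8653.2.

€8653.2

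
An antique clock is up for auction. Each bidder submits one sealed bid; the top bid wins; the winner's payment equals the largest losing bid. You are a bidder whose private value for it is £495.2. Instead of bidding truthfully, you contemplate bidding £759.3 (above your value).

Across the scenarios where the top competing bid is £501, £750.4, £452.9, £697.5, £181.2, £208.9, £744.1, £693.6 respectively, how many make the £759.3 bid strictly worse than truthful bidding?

5

The deviation hurts exactly when the highest competing bid lies strictly between £495.2 and £759.3 — overbidding then wins at a price above your value.
£501: inside the interval → strictly worse (loss £5.8).
£750.4: inside the interval → strictly worse (loss £255.2).
£452.9: below both → same outcome either way.
£697.5: inside the interval → strictly worse (loss £202.3).
£181.2: below both → same outcome either way.
£208.9: below both → same outcome either way.
£744.1: inside the interval → strictly worse (loss £248.9).
£693.6: inside the interval → strictly worse (loss £198.4).
Count: 5.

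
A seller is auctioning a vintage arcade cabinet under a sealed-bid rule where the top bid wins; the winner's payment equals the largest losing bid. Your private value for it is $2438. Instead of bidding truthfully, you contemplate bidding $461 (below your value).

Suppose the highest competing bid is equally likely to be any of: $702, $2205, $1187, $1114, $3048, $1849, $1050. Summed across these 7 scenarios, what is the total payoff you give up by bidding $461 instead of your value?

The deviation costs you only when the competing bid falls strictly between $461 and $2438; elsewhere both bids give the same outcome.
$702: truthful payoff $1736, deviation payoff $0 → loss $1736.
$2205: truthful payoff $233, deviation payoff $0 → loss $233.
$1187: truthful payoff $1251, deviation payoff $0 → loss $1251.
$1114: truthful payoff $1324, deviation payoff $0 → loss $1324.
$3048: outcomes coincide → loss $0.
$1849: truthful payoff $589, deviation payoff $0 → loss $589.
$1050: truthful payoff $1388, deviation payoff $0 → loss $1388.
Total loss = $1736 + $233 + $1251 + $1324 + $589 + $1388 = $6521.

$6521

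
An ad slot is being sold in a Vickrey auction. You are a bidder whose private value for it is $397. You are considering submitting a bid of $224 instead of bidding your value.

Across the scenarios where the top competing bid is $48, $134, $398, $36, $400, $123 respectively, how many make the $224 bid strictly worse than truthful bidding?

The deviation hurts exactly when the highest competing bid lies strictly between $224 and $397 — underbidding then forfeits a profitable win.
$48: below both → same outcome either way.
$134: below both → same outcome either way.
$398: above both → same outcome either way.
$36: below both → same outcome either way.
$400: above both → same outcome either way.
$123: below both → same outcome either way.
Count: 0.

0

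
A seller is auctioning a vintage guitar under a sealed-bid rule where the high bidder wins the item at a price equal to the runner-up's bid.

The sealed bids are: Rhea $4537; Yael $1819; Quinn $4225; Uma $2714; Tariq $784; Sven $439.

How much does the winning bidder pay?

$4225

Highest bid: Rhea at $4537, so Rhea wins.
Second-highest bid: Quinn at $4225 — that is the price the winner pays.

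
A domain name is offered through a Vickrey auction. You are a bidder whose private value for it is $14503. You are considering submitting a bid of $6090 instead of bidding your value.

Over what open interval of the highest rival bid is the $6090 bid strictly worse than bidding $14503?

($6090, $14503)

If the competing bid is below $6090, both bids win at the same price — no difference.
If it is above $14503, both bids lose — no difference.
If it lies strictly between $6090 and $14503, bidding your value wins at a price below your value (positive payoff) while bidding $6090 loses (payoff 0).
So the deviation strictly hurts on the open interval ($6090, $14503).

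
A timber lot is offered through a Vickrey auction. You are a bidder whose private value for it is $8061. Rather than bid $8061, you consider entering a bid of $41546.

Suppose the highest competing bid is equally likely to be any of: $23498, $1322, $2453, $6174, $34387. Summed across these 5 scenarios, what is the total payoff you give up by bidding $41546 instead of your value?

$41763

The deviation costs you only when the competing bid falls strictly between $8061 and $41546; elsewhere both bids give the same outcome.
$23498: truthful payoff $0, deviation payoff −$15437 → loss $15437.
$1322: outcomes coincide → loss $0.
$2453: outcomes coincide → loss $0.
$6174: outcomes coincide → loss $0.
$34387: truthful payoff $0, deviation payoff −$26326 → loss $26326.
Total loss = $15437 + $26326 = $41763.
Truthful bidding weakly dominates here: raising your bid can only win items priced above your value, and lowering it can only forfeit items priced below.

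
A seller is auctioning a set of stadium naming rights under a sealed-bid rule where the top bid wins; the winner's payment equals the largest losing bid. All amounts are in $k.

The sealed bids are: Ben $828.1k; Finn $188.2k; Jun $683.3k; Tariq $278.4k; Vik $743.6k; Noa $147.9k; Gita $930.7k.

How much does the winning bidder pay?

Highest bid: Gita at $930.7k, so Gita wins.
Second-highest bid: Ben at $828.1k — that is the price the winner pays.

$828.1k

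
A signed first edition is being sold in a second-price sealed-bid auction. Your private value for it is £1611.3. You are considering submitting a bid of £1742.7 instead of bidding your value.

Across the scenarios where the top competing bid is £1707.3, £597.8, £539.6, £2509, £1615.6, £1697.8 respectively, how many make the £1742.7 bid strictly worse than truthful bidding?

3

The deviation hurts exactly when the highest competing bid lies strictly between £1611.3 and £1742.7 — overbidding then wins at a price above your value.
£1707.3: inside the interval → strictly worse (loss £96).
£597.8: below both → same outcome either way.
£539.6: below both → same outcome either way.
£2509: above both → same outcome either way.
£1615.6: inside the interval → strictly worse (loss £4.3).
£1697.8: inside the interval → strictly worse (loss £86.5).
Count: 3.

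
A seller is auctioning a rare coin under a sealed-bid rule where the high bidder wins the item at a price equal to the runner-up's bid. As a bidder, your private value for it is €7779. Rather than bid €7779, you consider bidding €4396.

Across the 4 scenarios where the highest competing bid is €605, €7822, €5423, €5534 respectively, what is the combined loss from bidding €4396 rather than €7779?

The deviation costs you only when the competing bid falls strictly between €4396 and €7779; elsewhere both bids give the same outcome.
€605: outcomes coincide → loss €0.
€7822: outcomes coincide → loss €0.
€5423: truthful payoff €2356, deviation payoff €0 → loss €2356.
€5534: truthful payoff €2245, deviation payoff €0 → loss €2245.
Total loss = €2356 + €2245 = €4601.

€4601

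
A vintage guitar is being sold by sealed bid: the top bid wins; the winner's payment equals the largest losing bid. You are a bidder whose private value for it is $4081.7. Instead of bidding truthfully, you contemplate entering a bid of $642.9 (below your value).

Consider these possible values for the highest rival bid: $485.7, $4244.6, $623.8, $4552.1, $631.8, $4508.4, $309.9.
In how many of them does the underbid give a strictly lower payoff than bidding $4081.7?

The deviation hurts exactly when the highest competing bid lies strictly between $642.9 and $4081.7 — underbidding then forfeits a profitable win.
$485.7: below both → same outcome either way.
$4244.6: above both → same outcome either way.
$623.8: below both → same outcome either way.
$4552.1: above both → same outcome either way.
$631.8: below both → same outcome either way.
$4508.4: above both → same outcome either way.
$309.9: below both → same outcome either way.
Count: 0.

0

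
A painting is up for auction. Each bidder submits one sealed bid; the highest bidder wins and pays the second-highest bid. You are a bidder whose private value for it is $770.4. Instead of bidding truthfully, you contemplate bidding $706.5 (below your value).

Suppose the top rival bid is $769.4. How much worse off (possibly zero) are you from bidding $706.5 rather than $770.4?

Bidding your value $770.4: you win (since $770.4 > $769.4) and pay $769.4. Payoff $1.
Bidding $706.5: you lose. Payoff $0.
The competing bid $769.4 lies between your shaded bid and your value, so underbidding forfeits an item you could have won at a profitable price.
Loss from deviating = $1 − ($0) = $1.

$1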